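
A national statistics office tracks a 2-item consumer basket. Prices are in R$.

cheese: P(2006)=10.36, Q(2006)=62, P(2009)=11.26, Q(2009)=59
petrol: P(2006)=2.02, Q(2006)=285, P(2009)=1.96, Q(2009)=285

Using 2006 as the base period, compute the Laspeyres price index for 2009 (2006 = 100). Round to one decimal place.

Laspeyres price index uses base-period quantities as weights.
ΣP(2009)·Q(2006) = 11.26×62 + 1.96×285 = 698.12 + 558.6 = 1256.72
ΣP(2006)·Q(2006) = 10.36×62 + 2.02×285 = 642.32 + 575.7 = 1218.02
Index = 1256.72 / 1218.02 × 100 = 103.1773

103.2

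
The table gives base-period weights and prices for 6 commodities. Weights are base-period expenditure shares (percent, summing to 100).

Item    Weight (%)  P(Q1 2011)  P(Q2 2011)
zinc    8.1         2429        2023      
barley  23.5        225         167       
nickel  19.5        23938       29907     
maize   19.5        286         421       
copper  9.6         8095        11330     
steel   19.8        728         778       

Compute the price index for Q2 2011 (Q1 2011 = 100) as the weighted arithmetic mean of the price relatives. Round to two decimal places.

zinc: 8.1 × (2023/2429) = 8.1 × 0.832853 = 6.7461
barley: 23.5 × (167/225) = 23.5 × 0.742222 = 17.4422
nickel: 19.5 × (29907/23938) = 19.5 × 1.249352 = 24.3624
maize: 19.5 × (421/286) = 19.5 × 1.472028 = 28.7045
copper: 9.6 × (11330/8095) = 9.6 × 1.399629 = 13.4364
steel: 19.8 × (778/728) = 19.8 × 1.068681 = 21.1599
Index = Σ wᵢ·(p₁ᵢ/p₀ᵢ) = 6.7461 + 17.4422 + 24.3624 + 28.7045 + 13.4364 + 21.1599 = 111.8516

111.85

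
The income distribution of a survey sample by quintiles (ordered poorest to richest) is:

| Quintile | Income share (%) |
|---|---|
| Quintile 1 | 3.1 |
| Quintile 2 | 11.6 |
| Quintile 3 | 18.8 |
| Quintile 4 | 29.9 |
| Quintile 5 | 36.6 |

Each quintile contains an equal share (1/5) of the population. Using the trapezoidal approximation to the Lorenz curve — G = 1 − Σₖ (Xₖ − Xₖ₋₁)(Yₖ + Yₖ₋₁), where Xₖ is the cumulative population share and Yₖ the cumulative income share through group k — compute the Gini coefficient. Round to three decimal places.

Cumulative income shares Yₖ: 0.0310, 0.1470, 0.3350, 0.6340, 1.0000
Σ (Xₖ−Xₖ₋₁)(Yₖ+Yₖ₋₁) = (1/5)(0.0310+0.0000) + (1/5)(0.1470+0.0310) + (1/5)(0.3350+0.1470) + (1/5)(0.6340+0.3350) + (1/5)(1.0000+0.6340)
  = 0.0062 + 0.0356 + 0.0964 + 0.1938 + 0.3268 = 0.6588
G = 1 − 0.6588 = 0.3412

0.341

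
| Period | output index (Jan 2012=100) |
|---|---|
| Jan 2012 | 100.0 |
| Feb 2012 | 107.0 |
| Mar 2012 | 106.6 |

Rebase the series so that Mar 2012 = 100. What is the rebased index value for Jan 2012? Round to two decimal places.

Rebased(Jan 2012) = 100.0 / 106.6 × 100 = 93.8086

93.81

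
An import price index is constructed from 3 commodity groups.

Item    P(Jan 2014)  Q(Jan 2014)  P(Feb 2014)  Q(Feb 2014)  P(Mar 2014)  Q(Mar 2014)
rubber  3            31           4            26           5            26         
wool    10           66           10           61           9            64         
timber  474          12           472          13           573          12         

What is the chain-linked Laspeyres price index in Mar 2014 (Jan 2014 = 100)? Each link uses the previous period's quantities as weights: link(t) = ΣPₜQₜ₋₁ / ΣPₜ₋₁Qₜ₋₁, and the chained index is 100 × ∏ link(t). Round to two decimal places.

Link Jan 2014→Feb 2014:
ΣP(Feb 2014)Q(Jan 2014) = 4×31 + 10×66 + 472×12 = 124 + 660 + 5664 = 6448
ΣP(Jan 2014)Q(Jan 2014) = 3×31 + 10×66 + 474×12 = 93 + 660 + 5688 = 6441
link = 6448/6441 = 1.001087
Link Feb 2014→Mar 2014:
ΣP(Mar 2014)Q(Feb 2014) = 5×26 + 9×61 + 573×13 = 130 + 549 + 7449 = 8128
ΣP(Feb 2014)Q(Feb 2014) = 4×26 + 10×61 + 472×13 = 104 + 610 + 6136 = 6850
link = 8128/6850 = 1.186569
Chained index = 100 × 1.001087 × 1.186569 = 118.7859

118.79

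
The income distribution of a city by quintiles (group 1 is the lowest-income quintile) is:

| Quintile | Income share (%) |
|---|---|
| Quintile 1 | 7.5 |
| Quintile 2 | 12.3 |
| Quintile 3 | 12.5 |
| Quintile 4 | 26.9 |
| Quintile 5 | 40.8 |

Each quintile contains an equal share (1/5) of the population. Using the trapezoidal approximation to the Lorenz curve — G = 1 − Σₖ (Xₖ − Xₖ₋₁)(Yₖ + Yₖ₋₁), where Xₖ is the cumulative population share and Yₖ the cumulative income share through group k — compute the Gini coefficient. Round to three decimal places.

Cumulative income shares Yₖ: 0.0750, 0.1980, 0.3230, 0.5920, 1.0000
Σ (Xₖ−Xₖ₋₁)(Yₖ+Yₖ₋₁) = (1/5)(0.0750+0.0000) + (1/5)(0.1980+0.0750) + (1/5)(0.3230+0.1980) + (1/5)(0.5920+0.3230) + (1/5)(1.0000+0.5920)
  = 0.0150 + 0.0546 + 0.1042 + 0.1830 + 0.3184 = 0.6752
G = 1 − 0.6752 = 0.3248

0.325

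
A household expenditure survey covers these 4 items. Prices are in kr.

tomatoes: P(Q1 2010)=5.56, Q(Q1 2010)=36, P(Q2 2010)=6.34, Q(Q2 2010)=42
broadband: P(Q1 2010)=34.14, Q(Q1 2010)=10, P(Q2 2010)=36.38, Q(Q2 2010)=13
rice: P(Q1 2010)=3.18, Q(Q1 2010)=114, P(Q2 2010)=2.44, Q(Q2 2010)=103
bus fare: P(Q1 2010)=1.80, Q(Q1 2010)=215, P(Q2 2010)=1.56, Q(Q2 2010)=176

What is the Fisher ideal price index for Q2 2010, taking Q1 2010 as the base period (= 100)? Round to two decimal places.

Laspeyres component (base-period weights):
ΣP(Q2 2010)Q(Q1 2010) = 6.34×36 + 36.38×10 + 2.44×114 + 1.56×215 = 228.24 + 363.8 + 278.16 + 335.4 = 1205.6
ΣP(Q1 2010)Q(Q1 2010) = 5.56×36 + 34.14×10 + 3.18×114 + 1.80×215 = 200.16 + 341.4 + 362.52 + 387 = 1291.08
L = 1205.6 / 1291.08 × 100 = 93.3792
Paasche component (current-period weights):
ΣP(Q2 2010)Q(Q2 2010) = 6.34×42 + 36.38×13 + 2.44×103 + 1.56×176 = 266.28 + 472.94 + 251.32 + 274.56 = 1265.1
ΣP(Q1 2010)Q(Q2 2010) = 5.56×42 + 34.14×13 + 3.18×103 + 1.80×176 = 233.52 + 443.82 + 327.54 + 316.8 = 1321.68
P = 1265.1 / 1321.68 × 100 = 95.7191
Fisher = √(L × P) = √(93.3792 × 95.7191) = 94.5419

94.54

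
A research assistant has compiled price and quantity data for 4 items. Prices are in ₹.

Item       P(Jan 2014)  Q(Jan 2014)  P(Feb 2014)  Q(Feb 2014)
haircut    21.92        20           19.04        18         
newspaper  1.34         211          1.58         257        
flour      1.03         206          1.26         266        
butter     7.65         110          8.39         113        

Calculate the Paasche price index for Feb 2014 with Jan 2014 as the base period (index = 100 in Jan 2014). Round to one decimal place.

108.2

Paasche price index uses current-period quantities as weights.
ΣP(Feb 2014)·Q(Feb 2014) = 19.04×18 + 1.58×257 + 1.26×266 + 8.39×113 = 342.72 + 406.06 + 335.16 + 948.07 = 2032.01
ΣP(Jan 2014)·Q(Feb 2014) = 21.92×18 + 1.34×257 + 1.03×266 + 7.65×113 = 394.56 + 344.38 + 273.98 + 864.45 = 1877.37
Index = 2032.01 / 1877.37 × 100 = 108.2371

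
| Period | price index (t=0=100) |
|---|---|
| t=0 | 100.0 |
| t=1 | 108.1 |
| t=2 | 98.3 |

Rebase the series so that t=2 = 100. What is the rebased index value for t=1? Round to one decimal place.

110.0

Rebased(t=1) = 108.1 / 98.3 × 100 = 109.9695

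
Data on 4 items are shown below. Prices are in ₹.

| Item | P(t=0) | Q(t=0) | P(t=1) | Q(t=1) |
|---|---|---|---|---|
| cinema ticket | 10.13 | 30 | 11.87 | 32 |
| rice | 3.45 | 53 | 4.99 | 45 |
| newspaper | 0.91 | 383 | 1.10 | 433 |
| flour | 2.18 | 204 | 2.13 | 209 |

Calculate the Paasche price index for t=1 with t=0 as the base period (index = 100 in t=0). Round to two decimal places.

Paasche price index uses current-period quantities as weights.
ΣP(t=1)·Q(t=1) = 11.87×32 + 4.99×45 + 1.10×433 + 2.13×209 = 379.84 + 224.55 + 476.3 + 445.17 = 1525.86
ΣP(t=0)·Q(t=1) = 10.13×32 + 3.45×45 + 0.91×433 + 2.18×209 = 324.16 + 155.25 + 394.03 + 455.62 = 1329.06
Index = 1525.86 / 1329.06 × 100 = 114.8075

114.81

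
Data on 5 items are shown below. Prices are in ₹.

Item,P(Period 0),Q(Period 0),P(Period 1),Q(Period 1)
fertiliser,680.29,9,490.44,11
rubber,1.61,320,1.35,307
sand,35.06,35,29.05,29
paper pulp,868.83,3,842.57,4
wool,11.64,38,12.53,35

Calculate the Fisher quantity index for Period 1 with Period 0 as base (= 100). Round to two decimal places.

Laspeyres component (base-period weights):
ΣP(Period 0)Q(Period 1) = 680.29×11 + 1.61×307 + 35.06×29 + 868.83×4 + 11.64×35 = 7483.19 + 494.27 + 1016.74 + 3475.32 + 407.4 = 12876.92
ΣP(Period 0)Q(Period 0) = 680.29×9 + 1.61×320 + 35.06×35 + 868.83×3 + 11.64×38 = 6122.61 + 515.2 + 1227.1 + 2606.49 + 442.32 = 10913.72
L = 12876.92 / 10913.72 × 100 = 117.9884
Paasche component (current-period weights):
ΣP(Period 1)Q(Period 1) = 490.44×11 + 1.35×307 + 29.05×29 + 842.57×4 + 12.53×35 = 5394.84 + 414.45 + 842.45 + 3370.28 + 438.55 = 10460.57
ΣP(Period 1)Q(Period 0) = 490.44×9 + 1.35×320 + 29.05×35 + 842.57×3 + 12.53×38 = 4413.96 + 432 + 1016.75 + 2527.71 + 476.14 = 8866.56
P = 10460.57 / 8866.56 × 100 = 117.9778
Fisher = √(L × P) = √(117.9884 × 117.9778) = 117.9831

117.98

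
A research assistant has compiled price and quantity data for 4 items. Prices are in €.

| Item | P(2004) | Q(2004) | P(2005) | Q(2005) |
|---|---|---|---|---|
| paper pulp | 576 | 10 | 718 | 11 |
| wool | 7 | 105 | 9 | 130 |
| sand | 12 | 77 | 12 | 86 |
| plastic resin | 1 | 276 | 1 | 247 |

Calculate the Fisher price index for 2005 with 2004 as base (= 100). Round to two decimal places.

Laspeyres component (base-period weights):
ΣP(2005)Q(2004) = 718×10 + 9×105 + 12×77 + 1×276 = 7180 + 945 + 924 + 276 = 9325
ΣP(2004)Q(2004) = 576×10 + 7×105 + 12×77 + 1×276 = 5760 + 735 + 924 + 276 = 7695
L = 9325 / 7695 × 100 = 121.1826
Paasche component (current-period weights):
ΣP(2005)Q(2005) = 718×11 + 9×130 + 12×86 + 1×247 = 7898 + 1170 + 1032 + 247 = 10347
ΣP(2004)Q(2005) = 576×11 + 7×130 + 12×86 + 1×247 = 6336 + 910 + 1032 + 247 = 8525
P = 10347 / 8525 × 100 = 121.3724
Fisher = √(L × P) = √(121.1826 × 121.3724) = 121.2775

121.28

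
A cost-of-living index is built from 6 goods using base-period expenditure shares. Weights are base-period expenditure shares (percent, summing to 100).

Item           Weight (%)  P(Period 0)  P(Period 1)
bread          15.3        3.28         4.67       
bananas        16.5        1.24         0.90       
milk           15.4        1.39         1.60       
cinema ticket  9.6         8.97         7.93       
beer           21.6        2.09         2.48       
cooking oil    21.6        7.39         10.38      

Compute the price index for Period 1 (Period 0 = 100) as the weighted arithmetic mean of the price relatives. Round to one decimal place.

115.9

bread: 15.3 × (4.67/3.28) = 15.3 × 1.423780 = 21.7838
bananas: 16.5 × (0.90/1.24) = 16.5 × 0.725806 = 11.9758
milk: 15.4 × (1.60/1.39) = 15.4 × 1.151079 = 17.7266
cinema ticket: 9.6 × (7.93/8.97) = 9.6 × 0.884058 = 8.4870
beer: 21.6 × (2.48/2.09) = 21.6 × 1.186603 = 25.6306
cooking oil: 21.6 × (10.38/7.39) = 21.6 × 1.404601 = 30.3394
Index = Σ wᵢ·(p₁ᵢ/p₀ᵢ) = 21.7838 + 11.9758 + 17.7266 + 8.4870 + 25.6306 + 30.3394 = 115.9432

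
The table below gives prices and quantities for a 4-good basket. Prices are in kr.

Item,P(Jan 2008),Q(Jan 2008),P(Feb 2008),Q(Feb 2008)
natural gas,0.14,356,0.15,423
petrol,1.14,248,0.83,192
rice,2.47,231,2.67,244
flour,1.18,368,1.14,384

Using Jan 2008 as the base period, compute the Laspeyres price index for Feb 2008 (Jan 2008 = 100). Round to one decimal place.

96.9

Laspeyres price index uses base-period quantities as weights.
ΣP(Feb 2008)·Q(Jan 2008) = 0.15×356 + 0.83×248 + 2.67×231 + 1.14×368 = 53.4 + 205.84 + 616.77 + 419.52 = 1295.53
ΣP(Jan 2008)·Q(Jan 2008) = 0.14×356 + 1.14×248 + 2.47×231 + 1.18×368 = 49.84 + 282.72 + 570.57 + 434.24 = 1337.37
Index = 1295.53 / 1337.37 × 100 = 96.8715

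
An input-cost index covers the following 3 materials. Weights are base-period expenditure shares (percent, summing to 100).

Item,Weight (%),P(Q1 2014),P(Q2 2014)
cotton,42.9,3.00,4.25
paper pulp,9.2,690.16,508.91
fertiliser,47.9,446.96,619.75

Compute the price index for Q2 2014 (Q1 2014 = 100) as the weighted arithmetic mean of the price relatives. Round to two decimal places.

133.98

cotton: 42.9 × (4.25/3.00) = 42.9 × 1.416667 = 60.7750
paper pulp: 9.2 × (508.91/690.16) = 9.2 × 0.737380 = 6.7839
fertiliser: 47.9 × (619.75/446.96) = 47.9 × 1.386589 = 66.4176
Index = Σ wᵢ·(p₁ᵢ/p₀ᵢ) = 60.7750 + 6.7839 + 66.4176 = 133.9765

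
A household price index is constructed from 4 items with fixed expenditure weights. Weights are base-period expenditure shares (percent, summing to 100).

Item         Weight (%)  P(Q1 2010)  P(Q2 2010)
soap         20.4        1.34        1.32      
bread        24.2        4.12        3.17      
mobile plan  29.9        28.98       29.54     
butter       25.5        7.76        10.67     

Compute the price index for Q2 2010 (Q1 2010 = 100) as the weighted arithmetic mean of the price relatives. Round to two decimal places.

104.26

soap: 20.4 × (1.32/1.34) = 20.4 × 0.985075 = 20.0955
bread: 24.2 × (3.17/4.12) = 24.2 × 0.769417 = 18.6199
mobile plan: 29.9 × (29.54/28.98) = 29.9 × 1.019324 = 30.4778
butter: 25.5 × (10.67/7.76) = 25.5 × 1.375000 = 35.0625
Index = Σ wᵢ·(p₁ᵢ/p₀ᵢ) = 20.0955 + 18.6199 + 30.4778 + 35.0625 = 104.2557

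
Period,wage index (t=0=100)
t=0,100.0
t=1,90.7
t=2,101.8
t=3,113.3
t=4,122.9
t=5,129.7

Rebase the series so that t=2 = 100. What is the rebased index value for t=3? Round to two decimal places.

Rebased(t=3) = 113.3 / 101.8 × 100 = 111.2967

111.30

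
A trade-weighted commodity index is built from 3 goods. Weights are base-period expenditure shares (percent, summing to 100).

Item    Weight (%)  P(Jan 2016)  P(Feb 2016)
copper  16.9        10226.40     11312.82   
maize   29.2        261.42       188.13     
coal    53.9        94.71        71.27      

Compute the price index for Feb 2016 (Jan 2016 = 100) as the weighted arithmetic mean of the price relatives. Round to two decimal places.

copper: 16.9 × (11312.82/10226.40) = 16.9 × 1.106237 = 18.6954
maize: 29.2 × (188.13/261.42) = 29.2 × 0.719647 = 21.0137
coal: 53.9 × (71.27/94.71) = 53.9 × 0.752508 = 40.5602
Index = Σ wᵢ·(p₁ᵢ/p₀ᵢ) = 18.6954 + 21.0137 + 40.5602 = 80.2692

80.27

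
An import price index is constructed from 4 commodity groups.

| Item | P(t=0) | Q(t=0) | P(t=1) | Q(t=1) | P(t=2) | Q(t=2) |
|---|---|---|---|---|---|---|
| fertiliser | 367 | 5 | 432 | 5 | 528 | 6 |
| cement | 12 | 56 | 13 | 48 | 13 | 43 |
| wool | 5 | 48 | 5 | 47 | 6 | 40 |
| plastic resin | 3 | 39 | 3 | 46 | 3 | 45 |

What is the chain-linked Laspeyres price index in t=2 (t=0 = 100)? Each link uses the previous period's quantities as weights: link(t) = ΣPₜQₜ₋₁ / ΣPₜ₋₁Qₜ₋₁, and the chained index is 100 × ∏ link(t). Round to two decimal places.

Link t=0→t=1:
ΣP(t=1)Q(t=0) = 432×5 + 13×56 + 5×48 + 3×39 = 2160 + 728 + 240 + 117 = 3245
ΣP(t=0)Q(t=0) = 367×5 + 12×56 + 5×48 + 3×39 = 1835 + 672 + 240 + 117 = 2864
link = 3245/2864 = 1.133031
Link t=1→t=2:
ΣP(t=2)Q(t=1) = 528×5 + 13×48 + 6×47 + 3×46 = 2640 + 624 + 282 + 138 = 3684
ΣP(t=1)Q(t=1) = 432×5 + 13×48 + 5×47 + 3×46 = 2160 + 624 + 235 + 138 = 3157
link = 3684/3157 = 1.166931
Chained index = 100 × 1.133031 × 1.166931 = 132.2168

132.22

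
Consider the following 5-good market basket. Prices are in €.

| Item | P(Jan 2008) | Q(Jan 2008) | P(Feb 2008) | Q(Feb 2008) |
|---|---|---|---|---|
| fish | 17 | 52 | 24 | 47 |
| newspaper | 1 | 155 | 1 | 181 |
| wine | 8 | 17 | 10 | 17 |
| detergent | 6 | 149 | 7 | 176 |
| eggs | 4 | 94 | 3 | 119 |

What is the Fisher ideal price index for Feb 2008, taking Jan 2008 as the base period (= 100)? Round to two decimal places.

Laspeyres component (base-period weights):
ΣP(Feb 2008)Q(Jan 2008) = 24×52 + 1×155 + 10×17 + 7×149 + 3×94 = 1248 + 155 + 170 + 1043 + 282 = 2898
ΣP(Jan 2008)Q(Jan 2008) = 17×52 + 1×155 + 8×17 + 6×149 + 4×94 = 884 + 155 + 136 + 894 + 376 = 2445
L = 2898 / 2445 × 100 = 118.5276
Paasche component (current-period weights):
ΣP(Feb 2008)Q(Feb 2008) = 24×47 + 1×181 + 10×17 + 7×176 + 3×119 = 1128 + 181 + 170 + 1232 + 357 = 3068
ΣP(Jan 2008)Q(Feb 2008) = 17×47 + 1×181 + 8×17 + 6×176 + 4×119 = 799 + 181 + 136 + 1056 + 476 = 2648
P = 3068 / 2648 × 100 = 115.8610
Fisher = √(L × P) = √(118.5276 × 115.8610) = 117.1867

117.19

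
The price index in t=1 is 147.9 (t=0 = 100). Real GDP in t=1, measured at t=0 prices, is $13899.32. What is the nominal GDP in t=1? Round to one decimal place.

20557.1

Nominal = Real × (Index/100) = 13899.32 × (147.9/100)
        = 13899.32 × 1.479 = 20557.0943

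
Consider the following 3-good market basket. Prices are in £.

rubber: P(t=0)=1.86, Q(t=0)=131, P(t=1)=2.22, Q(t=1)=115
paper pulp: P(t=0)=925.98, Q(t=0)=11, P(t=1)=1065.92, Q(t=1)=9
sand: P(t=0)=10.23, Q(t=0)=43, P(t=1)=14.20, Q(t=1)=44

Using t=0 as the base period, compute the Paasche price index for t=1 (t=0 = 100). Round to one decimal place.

Paasche price index uses current-period quantities as weights.
ΣP(t=1)·Q(t=1) = 2.22×115 + 1065.92×9 + 14.20×44 = 255.3 + 9593.28 + 624.8 = 10473.38
ΣP(t=0)·Q(t=1) = 1.86×115 + 925.98×9 + 10.23×44 = 213.9 + 8333.82 + 450.12 = 8997.84
Index = 10473.38 / 8997.84 × 100 = 116.3988

116.4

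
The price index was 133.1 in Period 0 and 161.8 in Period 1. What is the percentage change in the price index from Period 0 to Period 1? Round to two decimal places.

21.56%

Change = (161.8 − 133.1) / 133.1 × 100
       = 28.7 / 133.1 × 100 = 21.5627%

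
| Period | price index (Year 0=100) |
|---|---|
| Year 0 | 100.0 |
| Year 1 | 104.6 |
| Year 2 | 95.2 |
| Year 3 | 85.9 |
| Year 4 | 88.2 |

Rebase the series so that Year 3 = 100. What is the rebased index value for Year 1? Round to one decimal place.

121.8

Rebased(Year 1) = 104.6 / 85.9 × 100 = 121.7695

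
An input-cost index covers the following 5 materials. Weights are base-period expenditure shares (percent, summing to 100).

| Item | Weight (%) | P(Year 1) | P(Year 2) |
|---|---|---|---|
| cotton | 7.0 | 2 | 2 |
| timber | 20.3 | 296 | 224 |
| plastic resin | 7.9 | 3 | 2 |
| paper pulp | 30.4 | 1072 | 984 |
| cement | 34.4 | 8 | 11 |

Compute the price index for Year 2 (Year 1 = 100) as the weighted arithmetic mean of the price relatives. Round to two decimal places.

102.83

cotton: 7.0 × (2/2) = 7.0 × 1.000000 = 7.0000
timber: 20.3 × (224/296) = 20.3 × 0.756757 = 15.3622
plastic resin: 7.9 × (2/3) = 7.9 × 0.666667 = 5.2667
paper pulp: 30.4 × (984/1072) = 30.4 × 0.917910 = 27.9045
cement: 34.4 × (11/8) = 34.4 × 1.375000 = 47.3000
Index = Σ wᵢ·(p₁ᵢ/p₀ᵢ) = 7.0000 + 15.3622 + 5.2667 + 27.9045 + 47.3000 = 102.8333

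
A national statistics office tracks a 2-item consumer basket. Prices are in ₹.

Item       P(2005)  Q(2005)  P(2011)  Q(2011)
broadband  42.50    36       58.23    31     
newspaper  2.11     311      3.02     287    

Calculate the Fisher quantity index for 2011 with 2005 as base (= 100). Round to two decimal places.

87.99

Laspeyres component (base-period weights):
ΣP(2005)Q(2011) = 42.50×31 + 2.11×287 = 1317.5 + 605.57 = 1923.07
ΣP(2005)Q(2005) = 42.50×36 + 2.11×311 = 1530 + 656.21 = 2186.21
L = 1923.07 / 2186.21 × 100 = 87.9636
Paasche component (current-period weights):
ΣP(2011)Q(2011) = 58.23×31 + 3.02×287 = 1805.13 + 866.74 = 2671.87
ΣP(2011)Q(2005) = 58.23×36 + 3.02×311 = 2096.28 + 939.22 = 3035.5
P = 2671.87 / 3035.5 × 100 = 88.0208
Fisher = √(L × P) = √(87.9636 × 88.0208) = 87.9922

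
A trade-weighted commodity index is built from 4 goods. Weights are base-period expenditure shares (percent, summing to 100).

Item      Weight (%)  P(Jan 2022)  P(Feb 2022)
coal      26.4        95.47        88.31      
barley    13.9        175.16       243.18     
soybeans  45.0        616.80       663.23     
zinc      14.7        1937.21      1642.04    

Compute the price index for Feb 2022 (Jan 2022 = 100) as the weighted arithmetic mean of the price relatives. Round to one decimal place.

104.6

coal: 26.4 × (88.31/95.47) = 26.4 × 0.925003 = 24.4201
barley: 13.9 × (243.18/175.16) = 13.9 × 1.388331 = 19.2978
soybeans: 45.0 × (663.23/616.80) = 45.0 × 1.075276 = 48.3874
zinc: 14.7 × (1642.04/1937.21) = 14.7 × 0.847631 = 12.4602
Index = Σ wᵢ·(p₁ᵢ/p₀ᵢ) = 24.4201 + 19.2978 + 48.3874 + 12.4602 = 104.5654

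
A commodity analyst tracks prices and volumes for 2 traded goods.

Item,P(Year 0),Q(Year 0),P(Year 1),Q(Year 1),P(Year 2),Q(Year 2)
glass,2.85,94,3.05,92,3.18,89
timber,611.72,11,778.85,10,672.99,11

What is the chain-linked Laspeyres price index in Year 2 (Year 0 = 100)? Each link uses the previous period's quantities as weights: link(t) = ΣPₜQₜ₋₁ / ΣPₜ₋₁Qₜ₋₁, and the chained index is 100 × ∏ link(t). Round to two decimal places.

110.13

Link Year 0→Year 1:
ΣP(Year 1)Q(Year 0) = 3.05×94 + 778.85×11 = 286.7 + 8567.35 = 8854.05
ΣP(Year 0)Q(Year 0) = 2.85×94 + 611.72×11 = 267.9 + 6728.92 = 6996.82
link = 8854.05/6996.82 = 1.265439
Link Year 1→Year 2:
ΣP(Year 2)Q(Year 1) = 3.18×92 + 672.99×10 = 292.56 + 6729.9 = 7022.46
ΣP(Year 1)Q(Year 1) = 3.05×92 + 778.85×10 = 280.6 + 7788.5 = 8069.1
link = 7022.46/8069.1 = 0.870290
Chained index = 100 × 1.265439 × 0.870290 = 110.1300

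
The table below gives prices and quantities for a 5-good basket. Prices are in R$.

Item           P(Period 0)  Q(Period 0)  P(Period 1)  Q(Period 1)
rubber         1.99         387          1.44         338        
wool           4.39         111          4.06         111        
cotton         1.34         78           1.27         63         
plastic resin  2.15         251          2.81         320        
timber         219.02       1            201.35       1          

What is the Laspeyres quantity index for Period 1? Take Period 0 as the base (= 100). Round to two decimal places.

101.45

Laspeyres quantity index uses base-period prices as weights.
ΣP(Period 0)·Q(Period 1) = 1.99×338 + 4.39×111 + 1.34×63 + 2.15×320 + 219.02×1 = 672.62 + 487.29 + 84.42 + 688 + 219.02 = 2151.35
ΣP(Period 0)·Q(Period 0) = 1.99×387 + 4.39×111 + 1.34×78 + 2.15×251 + 219.02×1 = 770.13 + 487.29 + 104.52 + 539.65 + 219.02 = 2120.61
Index = 2151.35 / 2120.61 × 100 = 101.4496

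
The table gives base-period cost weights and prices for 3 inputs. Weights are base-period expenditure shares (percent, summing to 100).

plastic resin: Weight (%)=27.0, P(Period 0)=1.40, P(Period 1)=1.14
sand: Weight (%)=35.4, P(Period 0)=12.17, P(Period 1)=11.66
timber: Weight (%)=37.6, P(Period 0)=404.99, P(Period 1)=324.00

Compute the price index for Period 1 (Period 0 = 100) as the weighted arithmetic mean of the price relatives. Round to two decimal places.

85.98

plastic resin: 27.0 × (1.14/1.40) = 27.0 × 0.814286 = 21.9857
sand: 35.4 × (11.66/12.17) = 35.4 × 0.958094 = 33.9165
timber: 37.6 × (324.00/404.99) = 37.6 × 0.800020 = 30.0807
Index = Σ wᵢ·(p₁ᵢ/p₀ᵢ) = 21.9857 + 33.9165 + 30.0807 = 85.9830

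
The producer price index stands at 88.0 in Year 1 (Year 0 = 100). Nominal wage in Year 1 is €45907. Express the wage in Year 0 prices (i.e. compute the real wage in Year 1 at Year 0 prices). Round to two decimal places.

Real = Nominal ÷ (Index/100) = 45907 ÷ (88.0/100)
     = 45907 ÷ 0.880 = 52167.0455

52167.05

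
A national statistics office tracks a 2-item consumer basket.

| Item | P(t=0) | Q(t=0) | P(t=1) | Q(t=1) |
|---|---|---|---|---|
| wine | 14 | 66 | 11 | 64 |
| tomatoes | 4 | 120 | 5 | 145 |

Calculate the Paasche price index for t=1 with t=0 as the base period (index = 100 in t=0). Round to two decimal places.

96.82

Paasche price index uses current-period quantities as weights.
ΣP(t=1)·Q(t=1) = 11×64 + 5×145 = 704 + 725 = 1429
ΣP(t=0)·Q(t=1) = 14×64 + 4×145 = 896 + 580 = 1476
Index = 1429 / 1476 × 100 = 96.8157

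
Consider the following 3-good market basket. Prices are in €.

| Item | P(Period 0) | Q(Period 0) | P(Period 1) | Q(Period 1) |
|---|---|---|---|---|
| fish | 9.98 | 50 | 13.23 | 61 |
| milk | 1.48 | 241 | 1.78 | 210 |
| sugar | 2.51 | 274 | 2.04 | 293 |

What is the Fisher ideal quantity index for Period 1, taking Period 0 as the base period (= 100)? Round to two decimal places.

Laspeyres component (base-period weights):
ΣP(Period 0)Q(Period 1) = 9.98×61 + 1.48×210 + 2.51×293 = 608.78 + 310.8 + 735.43 = 1655.01
ΣP(Period 0)Q(Period 0) = 9.98×50 + 1.48×241 + 2.51×274 = 499 + 356.68 + 687.74 = 1543.42
L = 1655.01 / 1543.42 × 100 = 107.2300
Paasche component (current-period weights):
ΣP(Period 1)Q(Period 1) = 13.23×61 + 1.78×210 + 2.04×293 = 807.03 + 373.8 + 597.72 = 1778.55
ΣP(Period 1)Q(Period 0) = 13.23×50 + 1.78×241 + 2.04×274 = 661.5 + 428.98 + 558.96 = 1649.44
P = 1778.55 / 1649.44 × 100 = 107.8275
Fisher = √(L × P) = √(107.2300 × 107.8275) = 107.5284

107.53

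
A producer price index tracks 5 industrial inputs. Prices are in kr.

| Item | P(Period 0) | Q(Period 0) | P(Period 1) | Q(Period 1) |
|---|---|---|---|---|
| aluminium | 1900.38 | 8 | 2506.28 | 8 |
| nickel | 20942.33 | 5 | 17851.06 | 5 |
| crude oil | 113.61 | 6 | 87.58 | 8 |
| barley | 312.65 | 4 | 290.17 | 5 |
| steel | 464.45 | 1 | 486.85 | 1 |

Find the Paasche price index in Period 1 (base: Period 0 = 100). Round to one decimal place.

Paasche price index uses current-period quantities as weights.
ΣP(Period 1)·Q(Period 1) = 2506.28×8 + 17851.06×5 + 87.58×8 + 290.17×5 + 486.85×1 = 20050.24 + 89255.3 + 700.64 + 1450.85 + 486.85 = 111943.88
ΣP(Period 0)·Q(Period 1) = 1900.38×8 + 20942.33×5 + 113.61×8 + 312.65×5 + 464.45×1 = 15203.04 + 104711.65 + 908.88 + 1563.25 + 464.45 = 122851.27
Index = 111943.88 / 122851.27 × 100 = 91.1215

91.1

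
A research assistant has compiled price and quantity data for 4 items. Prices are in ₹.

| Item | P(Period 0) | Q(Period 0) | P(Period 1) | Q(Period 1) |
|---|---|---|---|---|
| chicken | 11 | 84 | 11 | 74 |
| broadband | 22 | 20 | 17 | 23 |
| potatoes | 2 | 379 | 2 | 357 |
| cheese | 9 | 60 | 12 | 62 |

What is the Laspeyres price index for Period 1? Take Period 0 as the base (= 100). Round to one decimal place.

Laspeyres price index uses base-period quantities as weights.
ΣP(Period 1)·Q(Period 0) = 11×84 + 17×20 + 2×379 + 12×60 = 924 + 340 + 758 + 720 = 2742
ΣP(Period 0)·Q(Period 0) = 11×84 + 22×20 + 2×379 + 9×60 = 924 + 440 + 758 + 540 = 2662
Index = 2742 / 2662 × 100 = 103.0053

103.0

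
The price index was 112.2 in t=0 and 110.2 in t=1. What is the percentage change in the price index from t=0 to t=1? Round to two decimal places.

-1.78%

Change = (110.2 − 112.2) / 112.2 × 100
       = -2.0 / 112.2 × 100 = -1.7825%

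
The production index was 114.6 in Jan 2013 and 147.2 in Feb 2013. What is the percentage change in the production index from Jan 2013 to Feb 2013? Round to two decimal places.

Change = (147.2 − 114.6) / 114.6 × 100
       = 32.6 / 114.6 × 100 = 28.4468%

28.45%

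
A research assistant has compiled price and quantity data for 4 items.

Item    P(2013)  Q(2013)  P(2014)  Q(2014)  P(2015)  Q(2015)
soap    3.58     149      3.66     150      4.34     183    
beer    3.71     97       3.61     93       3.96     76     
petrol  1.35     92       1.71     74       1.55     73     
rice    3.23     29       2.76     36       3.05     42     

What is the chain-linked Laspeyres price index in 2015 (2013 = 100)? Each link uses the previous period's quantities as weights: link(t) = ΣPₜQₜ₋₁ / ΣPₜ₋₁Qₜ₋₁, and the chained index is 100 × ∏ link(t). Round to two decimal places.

Link 2013→2014:
ΣP(2014)Q(2013) = 3.66×149 + 3.61×97 + 1.71×92 + 2.76×29 = 545.34 + 350.17 + 157.32 + 80.04 = 1132.87
ΣP(2013)Q(2013) = 3.58×149 + 3.71×97 + 1.35×92 + 3.23×29 = 533.42 + 359.87 + 124.2 + 93.67 = 1111.16
link = 1132.87/1111.16 = 1.019538
Link 2014→2015:
ΣP(2015)Q(2014) = 4.34×150 + 3.96×93 + 1.55×74 + 3.05×36 = 651 + 368.28 + 114.7 + 109.8 = 1243.78
ΣP(2014)Q(2014) = 3.66×150 + 3.61×93 + 1.71×74 + 2.76×36 = 549 + 335.73 + 126.54 + 99.36 = 1110.63
link = 1243.78/1110.63 = 1.119887
Chained index = 100 × 1.019538 × 1.119887 = 114.1767

114.18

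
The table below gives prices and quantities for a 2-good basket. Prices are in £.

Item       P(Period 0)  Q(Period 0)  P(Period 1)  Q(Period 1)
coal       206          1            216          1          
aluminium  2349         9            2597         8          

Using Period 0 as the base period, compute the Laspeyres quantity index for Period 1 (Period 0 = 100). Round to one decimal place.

Laspeyres quantity index uses base-period prices as weights.
ΣP(Period 0)·Q(Period 1) = 206×1 + 2349×8 = 206 + 18792 = 18998
ΣP(Period 0)·Q(Period 0) = 206×1 + 2349×9 = 206 + 21141 = 21347
Index = 18998 / 21347 × 100 = 88.9961

89.0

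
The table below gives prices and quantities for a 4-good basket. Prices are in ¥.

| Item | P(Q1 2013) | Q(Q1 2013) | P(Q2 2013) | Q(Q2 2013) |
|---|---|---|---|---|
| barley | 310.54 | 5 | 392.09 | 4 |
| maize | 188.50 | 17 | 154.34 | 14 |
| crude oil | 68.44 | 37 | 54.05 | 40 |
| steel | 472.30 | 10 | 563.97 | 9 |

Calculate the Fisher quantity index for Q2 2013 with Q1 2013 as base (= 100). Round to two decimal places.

90.10

Laspeyres component (base-period weights):
ΣP(Q1 2013)Q(Q2 2013) = 310.54×4 + 188.50×14 + 68.44×40 + 472.30×9 = 1242.16 + 2639 + 2737.6 + 4250.7 = 10869.46
ΣP(Q1 2013)Q(Q1 2013) = 310.54×5 + 188.50×17 + 68.44×37 + 472.30×10 = 1552.7 + 3204.5 + 2532.28 + 4723 = 12012.48
L = 10869.46 / 12012.48 × 100 = 90.4847
Paasche component (current-period weights):
ΣP(Q2 2013)Q(Q2 2013) = 392.09×4 + 154.34×14 + 54.05×40 + 563.97×9 = 1568.36 + 2160.76 + 2162 + 5075.73 = 10966.85
ΣP(Q2 2013)Q(Q1 2013) = 392.09×5 + 154.34×17 + 54.05×37 + 563.97×10 = 1960.45 + 2623.78 + 1999.85 + 5639.7 = 12223.78
P = 10966.85 / 12223.78 × 100 = 89.7173
Fisher = √(L × P) = √(90.4847 × 89.7173) = 90.1002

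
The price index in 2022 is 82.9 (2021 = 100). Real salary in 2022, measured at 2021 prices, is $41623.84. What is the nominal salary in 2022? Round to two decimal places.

Nominal = Real × (Index/100) = 41623.84 × (82.9/100)
        = 41623.84 × 0.829 = 34506.1634

34506.16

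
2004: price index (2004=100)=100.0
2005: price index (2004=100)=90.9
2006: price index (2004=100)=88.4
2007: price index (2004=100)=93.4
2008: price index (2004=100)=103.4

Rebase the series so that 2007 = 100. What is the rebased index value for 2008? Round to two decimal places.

110.71

Rebased(2008) = 103.4 / 93.4 × 100 = 110.7066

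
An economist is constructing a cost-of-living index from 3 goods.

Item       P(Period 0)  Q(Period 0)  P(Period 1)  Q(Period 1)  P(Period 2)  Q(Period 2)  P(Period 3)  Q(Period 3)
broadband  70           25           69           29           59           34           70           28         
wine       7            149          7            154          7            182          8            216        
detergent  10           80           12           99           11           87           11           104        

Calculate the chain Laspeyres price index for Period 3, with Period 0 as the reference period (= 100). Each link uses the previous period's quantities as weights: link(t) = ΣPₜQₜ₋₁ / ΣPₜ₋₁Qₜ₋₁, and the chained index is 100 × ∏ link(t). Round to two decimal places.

Link Period 0→Period 1:
ΣP(Period 1)Q(Period 0) = 69×25 + 7×149 + 12×80 = 1725 + 1043 + 960 = 3728
ΣP(Period 0)Q(Period 0) = 70×25 + 7×149 + 10×80 = 1750 + 1043 + 800 = 3593
link = 3728/3593 = 1.037573
Link Period 1→Period 2:
ΣP(Period 2)Q(Period 1) = 59×29 + 7×154 + 11×99 = 1711 + 1078 + 1089 = 3878
ΣP(Period 1)Q(Period 1) = 69×29 + 7×154 + 12×99 = 2001 + 1078 + 1188 = 4267
link = 3878/4267 = 0.908835
Link Period 2→Period 3:
ΣP(Period 3)Q(Period 2) = 70×34 + 8×182 + 11×87 = 2380 + 1456 + 957 = 4793
ΣP(Period 2)Q(Period 2) = 59×34 + 7×182 + 11×87 = 2006 + 1274 + 957 = 4237
link = 4793/4237 = 1.131225
Chained index = 100 × 1.037573 × 0.908835 × 1.131225 = 106.6726

106.67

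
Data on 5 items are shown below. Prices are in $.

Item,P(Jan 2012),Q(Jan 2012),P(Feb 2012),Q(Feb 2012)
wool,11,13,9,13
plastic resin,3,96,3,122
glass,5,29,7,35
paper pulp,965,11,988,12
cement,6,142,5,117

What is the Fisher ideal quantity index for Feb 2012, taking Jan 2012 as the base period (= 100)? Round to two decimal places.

Laspeyres component (base-period weights):
ΣP(Jan 2012)Q(Feb 2012) = 11×13 + 3×122 + 5×35 + 965×12 + 6×117 = 143 + 366 + 175 + 11580 + 702 = 12966
ΣP(Jan 2012)Q(Jan 2012) = 11×13 + 3×96 + 5×29 + 965×11 + 6×142 = 143 + 288 + 145 + 10615 + 852 = 12043
L = 12966 / 12043 × 100 = 107.6642
Paasche component (current-period weights):
ΣP(Feb 2012)Q(Feb 2012) = 9×13 + 3×122 + 7×35 + 988×12 + 5×117 = 117 + 366 + 245 + 11856 + 585 = 13169
ΣP(Feb 2012)Q(Jan 2012) = 9×13 + 3×96 + 7×29 + 988×11 + 5×142 = 117 + 288 + 203 + 10868 + 710 = 12186
P = 13169 / 12186 × 100 = 108.0666
Fisher = √(L × P) = √(107.6642 × 108.0666) = 107.8652

107.87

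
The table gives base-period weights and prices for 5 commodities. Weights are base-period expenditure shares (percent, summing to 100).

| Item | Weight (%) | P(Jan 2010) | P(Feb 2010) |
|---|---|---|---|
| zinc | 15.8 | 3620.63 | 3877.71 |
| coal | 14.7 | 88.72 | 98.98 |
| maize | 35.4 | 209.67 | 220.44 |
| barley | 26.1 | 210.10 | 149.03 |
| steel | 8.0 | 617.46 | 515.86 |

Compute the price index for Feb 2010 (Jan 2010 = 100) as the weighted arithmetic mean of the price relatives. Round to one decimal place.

95.7

zinc: 15.8 × (3877.71/3620.63) = 15.8 × 1.071004 = 16.9219
coal: 14.7 × (98.98/88.72) = 14.7 × 1.115645 = 16.4000
maize: 35.4 × (220.44/209.67) = 35.4 × 1.051366 = 37.2184
barley: 26.1 × (149.03/210.10) = 26.1 × 0.709329 = 18.5135
steel: 8.0 × (515.86/617.46) = 8.0 × 0.835455 = 6.6836
Index = Σ wᵢ·(p₁ᵢ/p₀ᵢ) = 16.9219 + 16.4000 + 37.2184 + 18.5135 + 6.6836 = 95.7373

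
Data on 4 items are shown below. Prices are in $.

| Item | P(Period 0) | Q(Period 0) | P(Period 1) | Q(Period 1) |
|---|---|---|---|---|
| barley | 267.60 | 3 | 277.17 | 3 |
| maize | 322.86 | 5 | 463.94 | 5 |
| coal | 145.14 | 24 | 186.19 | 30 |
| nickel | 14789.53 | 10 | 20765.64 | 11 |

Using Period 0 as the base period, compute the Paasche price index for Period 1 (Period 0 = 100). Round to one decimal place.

Paasche price index uses current-period quantities as weights.
ΣP(Period 1)·Q(Period 1) = 277.17×3 + 463.94×5 + 186.19×30 + 20765.64×11 = 831.51 + 2319.7 + 5585.7 + 228422.04 = 237158.95
ΣP(Period 0)·Q(Period 1) = 267.60×3 + 322.86×5 + 145.14×30 + 14789.53×11 = 802.8 + 1614.3 + 4354.2 + 162684.83 = 169456.13
Index = 237158.95 / 169456.13 × 100 = 139.9530

140.0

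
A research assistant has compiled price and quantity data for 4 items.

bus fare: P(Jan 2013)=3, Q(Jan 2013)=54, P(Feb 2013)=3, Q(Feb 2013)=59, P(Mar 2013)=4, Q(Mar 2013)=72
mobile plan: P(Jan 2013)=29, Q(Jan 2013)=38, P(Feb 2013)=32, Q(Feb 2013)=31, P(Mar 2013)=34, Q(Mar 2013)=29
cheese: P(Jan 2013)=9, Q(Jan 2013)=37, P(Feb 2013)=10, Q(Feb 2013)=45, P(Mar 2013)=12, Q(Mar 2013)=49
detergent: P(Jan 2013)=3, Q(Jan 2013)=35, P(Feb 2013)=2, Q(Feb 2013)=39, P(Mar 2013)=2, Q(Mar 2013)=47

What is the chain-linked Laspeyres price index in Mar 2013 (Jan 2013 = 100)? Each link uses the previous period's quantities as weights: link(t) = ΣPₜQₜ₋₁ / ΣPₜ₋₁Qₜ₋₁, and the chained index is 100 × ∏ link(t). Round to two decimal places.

Link Jan 2013→Feb 2013:
ΣP(Feb 2013)Q(Jan 2013) = 3×54 + 32×38 + 10×37 + 2×35 = 162 + 1216 + 370 + 70 = 1818
ΣP(Jan 2013)Q(Jan 2013) = 3×54 + 29×38 + 9×37 + 3×35 = 162 + 1102 + 333 + 105 = 1702
link = 1818/1702 = 1.068155
Link Feb 2013→Mar 2013:
ΣP(Mar 2013)Q(Feb 2013) = 4×59 + 34×31 + 12×45 + 2×39 = 236 + 1054 + 540 + 78 = 1908
ΣP(Feb 2013)Q(Feb 2013) = 3×59 + 32×31 + 10×45 + 2×39 = 177 + 992 + 450 + 78 = 1697
link = 1908/1697 = 1.124337
Chained index = 100 × 1.068155 × 1.124337 = 120.0966

120.10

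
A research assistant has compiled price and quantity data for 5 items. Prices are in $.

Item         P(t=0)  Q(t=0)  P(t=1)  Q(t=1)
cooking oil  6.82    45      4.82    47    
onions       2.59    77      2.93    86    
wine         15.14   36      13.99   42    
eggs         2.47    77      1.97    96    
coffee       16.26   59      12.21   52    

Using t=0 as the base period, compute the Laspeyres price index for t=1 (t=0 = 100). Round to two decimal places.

Laspeyres price index uses base-period quantities as weights.
ΣP(t=1)·Q(t=0) = 4.82×45 + 2.93×77 + 13.99×36 + 1.97×77 + 12.21×59 = 216.9 + 225.61 + 503.64 + 151.69 + 720.39 = 1818.23
ΣP(t=0)·Q(t=0) = 6.82×45 + 2.59×77 + 15.14×36 + 2.47×77 + 16.26×59 = 306.9 + 199.43 + 545.04 + 190.19 + 959.34 = 2200.9
Index = 1818.23 / 2200.9 × 100 = 82.6130

82.61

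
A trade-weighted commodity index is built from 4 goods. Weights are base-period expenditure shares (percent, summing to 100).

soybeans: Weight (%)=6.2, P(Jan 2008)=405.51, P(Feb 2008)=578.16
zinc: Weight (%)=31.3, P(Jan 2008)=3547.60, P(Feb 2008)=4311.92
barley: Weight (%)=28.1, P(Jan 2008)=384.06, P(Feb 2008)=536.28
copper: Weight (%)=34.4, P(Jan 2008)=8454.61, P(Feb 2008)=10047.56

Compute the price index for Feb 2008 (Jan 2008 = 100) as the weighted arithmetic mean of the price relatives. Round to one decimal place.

soybeans: 6.2 × (578.16/405.51) = 6.2 × 1.425760 = 8.8397
zinc: 31.3 × (4311.92/3547.60) = 31.3 × 1.215447 = 38.0435
barley: 28.1 × (536.28/384.06) = 28.1 × 1.396344 = 39.2373
copper: 34.4 × (10047.56/8454.61) = 34.4 × 1.188412 = 40.8814
Index = Σ wᵢ·(p₁ᵢ/p₀ᵢ) = 8.8397 + 38.0435 + 39.2373 + 40.8814 = 127.0019

127.0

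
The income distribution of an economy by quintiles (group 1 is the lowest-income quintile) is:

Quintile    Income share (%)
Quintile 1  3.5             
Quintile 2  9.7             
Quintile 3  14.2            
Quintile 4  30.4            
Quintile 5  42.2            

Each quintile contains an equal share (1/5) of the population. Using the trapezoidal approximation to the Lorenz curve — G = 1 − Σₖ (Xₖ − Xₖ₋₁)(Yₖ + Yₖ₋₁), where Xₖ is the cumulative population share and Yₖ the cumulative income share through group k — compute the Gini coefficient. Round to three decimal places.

0.392

Cumulative income shares Yₖ: 0.0350, 0.1320, 0.2740, 0.5780, 1.0000
Σ (Xₖ−Xₖ₋₁)(Yₖ+Yₖ₋₁) = (1/5)(0.0350+0.0000) + (1/5)(0.1320+0.0350) + (1/5)(0.2740+0.1320) + (1/5)(0.5780+0.2740) + (1/5)(1.0000+0.5780)
  = 0.0070 + 0.0334 + 0.0812 + 0.1704 + 0.3156 = 0.6076
G = 1 − 0.6076 = 0.3924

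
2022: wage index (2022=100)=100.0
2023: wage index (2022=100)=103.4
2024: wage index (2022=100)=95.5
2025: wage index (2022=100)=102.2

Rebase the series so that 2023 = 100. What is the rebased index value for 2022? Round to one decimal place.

96.7

Rebased(2022) = 100.0 / 103.4 × 100 = 96.7118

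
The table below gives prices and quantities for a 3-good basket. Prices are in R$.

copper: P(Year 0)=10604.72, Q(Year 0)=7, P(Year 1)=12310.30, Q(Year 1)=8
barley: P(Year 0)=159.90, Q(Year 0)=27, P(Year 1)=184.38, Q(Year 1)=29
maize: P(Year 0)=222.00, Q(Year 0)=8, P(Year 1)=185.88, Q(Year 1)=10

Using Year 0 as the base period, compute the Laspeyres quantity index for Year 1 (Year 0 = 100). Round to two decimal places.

Laspeyres quantity index uses base-period prices as weights.
ΣP(Year 0)·Q(Year 1) = 10604.72×8 + 159.90×29 + 222.00×10 = 84837.76 + 4637.1 + 2220 = 91694.86
ΣP(Year 0)·Q(Year 0) = 10604.72×7 + 159.90×27 + 222.00×8 = 74233.04 + 4317.3 + 1776 = 80326.34
Index = 91694.86 / 80326.34 × 100 = 114.1529

114.15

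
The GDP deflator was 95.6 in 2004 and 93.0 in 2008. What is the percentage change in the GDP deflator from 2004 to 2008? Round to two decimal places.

Change = (93.0 − 95.6) / 95.6 × 100
       = -2.6 / 95.6 × 100 = -2.7197%

-2.72%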